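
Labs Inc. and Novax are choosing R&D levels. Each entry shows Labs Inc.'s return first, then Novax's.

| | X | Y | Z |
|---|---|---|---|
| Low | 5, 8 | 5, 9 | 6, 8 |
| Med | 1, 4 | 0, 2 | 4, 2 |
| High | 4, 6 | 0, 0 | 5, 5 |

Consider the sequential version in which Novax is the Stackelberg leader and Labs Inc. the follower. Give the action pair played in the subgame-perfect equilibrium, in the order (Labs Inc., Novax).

(Low, Y)

Labs Inc. best-responds to each possible Novax move:
- X: BR = Low, leader payoff 8.
- Y: BR = Low, leader payoff 9.
- Z: BR = Low, leader payoff 8.
Novax's induced payoffs are 8, 9, 8, so Novax commits to Y. Subgame-perfect outcome: (Low, Y) with payoffs (5, 9).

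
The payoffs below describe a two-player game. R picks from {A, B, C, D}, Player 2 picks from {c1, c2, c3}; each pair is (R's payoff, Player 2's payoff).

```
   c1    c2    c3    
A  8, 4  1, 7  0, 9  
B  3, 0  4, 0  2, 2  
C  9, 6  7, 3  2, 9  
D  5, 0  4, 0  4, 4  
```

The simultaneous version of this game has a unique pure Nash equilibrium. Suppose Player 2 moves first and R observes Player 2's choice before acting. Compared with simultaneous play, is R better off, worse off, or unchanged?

better off

R best-responds to each possible Player 2 move:
- c1: BR = C, leader payoff 6.
- c2: BR = C, leader payoff 3.
- c3: BR = D, leader payoff 4.
Player 2's induced payoffs are 6, 3, 4, so Player 2 commits to c1. Subgame-perfect outcome: (C, c1) with payoffs (9, 6).
Under simultaneous play:
R's best replies: c1→C; c2→C; c3→D.
Player 2's best replies: A→c3; B→c3; C→c3; D→c3.
Only (D, c3) has each player best-responding; Nash payoffs (4, 4).
R earns 9 sequentially versus 4 at the Nash outcome: better off.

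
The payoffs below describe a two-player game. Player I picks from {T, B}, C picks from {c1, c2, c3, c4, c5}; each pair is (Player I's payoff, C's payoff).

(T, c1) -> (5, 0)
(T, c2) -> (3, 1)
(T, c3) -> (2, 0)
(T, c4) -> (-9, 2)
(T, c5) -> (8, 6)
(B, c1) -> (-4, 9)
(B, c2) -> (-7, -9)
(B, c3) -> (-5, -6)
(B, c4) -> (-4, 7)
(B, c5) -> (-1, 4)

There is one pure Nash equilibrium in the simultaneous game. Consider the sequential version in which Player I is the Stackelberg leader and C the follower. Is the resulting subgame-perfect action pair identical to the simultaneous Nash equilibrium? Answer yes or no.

Solve by backward induction (Player I leads).
- T: C compares 0, 1, 0, 2, 6 and picks c5; Player I would get 8.
- B: C compares 9, -9, -6, 7, 4 and picks c1; Player I would get -4.
Player I's induced payoffs are 8, -4, so Player I commits to T. Subgame-perfect outcome: (T, c5) with payoffs (8, 6).
Now find the simultaneous Nash equilibrium.
Player I's best replies: c1→T; c2→T; c3→T; c4→B; c5→T.
C's best replies: T→c5; B→c1.
Only (T, c5) has each player best-responding; Nash payoffs (8, 6).
Sequential outcome (T, c5) coincides with the Nash profile (T, c5).

yes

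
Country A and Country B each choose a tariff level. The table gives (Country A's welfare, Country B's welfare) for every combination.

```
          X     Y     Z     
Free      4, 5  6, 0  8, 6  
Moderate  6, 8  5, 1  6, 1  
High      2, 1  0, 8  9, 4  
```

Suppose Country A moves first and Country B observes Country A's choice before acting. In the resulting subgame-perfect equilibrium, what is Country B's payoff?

6

Solve by backward induction (Country A leads).
- Free: BR = Z, leader payoff 8.
- Moderate: BR = X, leader payoff 6.
- High: BR = Y, leader payoff 0.
Country A's induced payoffs are 8, 6, 0, so Country A commits to Free. Subgame-perfect outcome: (Free, Z) with payoffs (8, 6).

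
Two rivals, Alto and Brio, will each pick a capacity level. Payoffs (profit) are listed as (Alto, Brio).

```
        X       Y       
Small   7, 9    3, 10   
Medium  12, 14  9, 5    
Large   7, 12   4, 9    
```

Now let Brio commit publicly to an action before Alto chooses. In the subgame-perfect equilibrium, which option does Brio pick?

Alto best-responds to each possible Brio move:
- X: BR = Medium, leader payoff 14.
- Y: BR = Medium, leader payoff 5.
Brio's induced payoffs are 14, 5, so Brio commits to X. Subgame-perfect outcome: (Medium, X) with payoffs (12, 14).

X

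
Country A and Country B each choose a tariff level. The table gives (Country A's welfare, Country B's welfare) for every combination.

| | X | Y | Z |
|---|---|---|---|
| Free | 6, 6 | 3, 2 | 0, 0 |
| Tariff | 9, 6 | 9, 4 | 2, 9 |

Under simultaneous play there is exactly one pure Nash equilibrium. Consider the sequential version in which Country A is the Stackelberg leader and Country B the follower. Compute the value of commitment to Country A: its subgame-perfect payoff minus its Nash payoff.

Work backward from Country B's decision.
- Free: BR = X, leader payoff 6.
- Tariff: BR = Z, leader payoff 2.
Maximizing over 6, 2, Country A chooses Free. Subgame-perfect outcome: (Free, X) with payoffs (6, 6).
Under simultaneous play:
Country A's best replies: X→Tariff; Y→Tariff; Z→Tariff.
Country B's best replies: Free→X; Tariff→Z.
Only (Tariff, Z) has each player best-responding; Nash payoffs (2, 9).
Country A's commitment gain: 6 − 2 = 4.

4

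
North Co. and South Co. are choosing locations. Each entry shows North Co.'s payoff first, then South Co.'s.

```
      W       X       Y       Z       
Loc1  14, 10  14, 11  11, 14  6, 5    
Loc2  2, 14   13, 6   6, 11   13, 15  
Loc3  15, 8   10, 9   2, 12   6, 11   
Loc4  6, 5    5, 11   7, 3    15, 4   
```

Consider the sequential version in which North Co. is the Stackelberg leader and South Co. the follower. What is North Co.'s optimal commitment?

Loc2

Solve by backward induction (North Co. leads).
- Loc1 → South Co. plays Y (best of 10, 11, 14, 5); North Co. gets 11.
- Loc2 → South Co. plays Z (best of 14, 6, 11, 15); North Co. gets 13.
- Loc3 → South Co. plays Y (best of 8, 9, 12, 11); North Co. gets 2.
- Loc4 → South Co. plays X (best of 5, 11, 3, 4); North Co. gets 5.
Among 11, 13, 2, 5, the best is 13 at Loc2. Subgame-perfect outcome: (Loc2, Z) with payoffs (13, 15).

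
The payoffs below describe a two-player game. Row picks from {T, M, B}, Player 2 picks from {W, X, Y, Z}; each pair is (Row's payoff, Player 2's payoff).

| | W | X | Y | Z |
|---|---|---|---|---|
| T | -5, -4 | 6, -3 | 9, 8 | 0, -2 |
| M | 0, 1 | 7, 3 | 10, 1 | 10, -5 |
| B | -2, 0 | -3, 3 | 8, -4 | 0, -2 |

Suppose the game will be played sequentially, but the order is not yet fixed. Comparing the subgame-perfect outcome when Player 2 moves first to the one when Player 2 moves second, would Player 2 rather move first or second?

If Row leads: Player 2's best replies are T→Y, M→X, B→X; Row's induced payoffs 9, 7, -3; outcome (T, Y), payoffs (9, 8).
If Player 2 leads: Row's best replies are W→M, X→M, Y→M, Z→M; Player 2's induced payoffs 1, 3, 1, -5; outcome (M, X), payoffs (7, 3).
Player 2 gets 3 moving first and 8 moving second, so Player 2 prefers to move second.

second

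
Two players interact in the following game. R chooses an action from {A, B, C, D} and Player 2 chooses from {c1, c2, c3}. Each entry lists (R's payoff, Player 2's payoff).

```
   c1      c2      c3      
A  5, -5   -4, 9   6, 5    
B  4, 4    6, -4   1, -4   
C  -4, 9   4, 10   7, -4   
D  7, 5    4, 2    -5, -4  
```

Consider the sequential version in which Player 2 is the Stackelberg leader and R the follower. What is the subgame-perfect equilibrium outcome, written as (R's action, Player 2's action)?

(D, c1)

R best-responds to each possible Player 2 move:
- c1: R compares 5, 4, -4, 7 and picks D; Player 2 would get 5.
- c2: R compares -4, 6, 4, 4 and picks B; Player 2 would get -4.
- c3: R compares 6, 1, 7, -5 and picks C; Player 2 would get -4.
Among 5, -4, -4, the best is 5 at c1. Subgame-perfect outcome: (D, c1) with payoffs (7, 5).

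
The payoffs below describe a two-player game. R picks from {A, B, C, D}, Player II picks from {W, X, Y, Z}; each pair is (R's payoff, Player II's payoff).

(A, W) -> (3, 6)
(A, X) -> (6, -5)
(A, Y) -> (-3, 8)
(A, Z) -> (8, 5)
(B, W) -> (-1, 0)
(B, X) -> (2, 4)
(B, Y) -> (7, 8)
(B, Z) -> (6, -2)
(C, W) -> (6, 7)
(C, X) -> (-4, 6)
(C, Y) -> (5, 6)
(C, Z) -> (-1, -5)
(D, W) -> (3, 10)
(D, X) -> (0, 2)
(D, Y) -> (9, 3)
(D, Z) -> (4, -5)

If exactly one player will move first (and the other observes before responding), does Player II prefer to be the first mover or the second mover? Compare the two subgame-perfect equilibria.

If R leads: Player II's best replies are A→Y, B→Y, C→W, D→W; R's induced payoffs -3, 7, 6, 3; outcome (B, Y), payoffs (7, 8).
If Player II leads: R's best replies are W→C, X→A, Y→D, Z→A; Player II's induced payoffs 7, -5, 3, 5; outcome (C, W), payoffs (6, 7).
Player II gets 7 moving first and 8 moving second, so Player II prefers to move second.

second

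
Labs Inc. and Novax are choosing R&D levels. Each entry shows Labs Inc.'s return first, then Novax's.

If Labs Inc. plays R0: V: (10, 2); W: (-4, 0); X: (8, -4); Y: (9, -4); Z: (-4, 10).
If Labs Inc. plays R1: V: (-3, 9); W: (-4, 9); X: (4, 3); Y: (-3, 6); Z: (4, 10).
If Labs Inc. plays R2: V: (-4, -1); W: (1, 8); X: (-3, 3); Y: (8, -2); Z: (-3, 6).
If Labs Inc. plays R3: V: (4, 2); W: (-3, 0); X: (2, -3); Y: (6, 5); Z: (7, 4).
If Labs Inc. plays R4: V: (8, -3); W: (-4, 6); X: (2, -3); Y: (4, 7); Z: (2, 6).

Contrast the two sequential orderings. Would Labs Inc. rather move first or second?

first

If Labs Inc. leads: Novax's best replies are R0→Z, R1→Z, R2→W, R3→Y, R4→Y; Labs Inc.'s induced payoffs -4, 4, 1, 6, 4; outcome (R3, Y), payoffs (6, 5).
If Novax leads: Labs Inc.'s best replies are V→R0, W→R2, X→R0, Y→R0, Z→R3; Novax's induced payoffs 2, 8, -4, -4, 4; outcome (R2, W), payoffs (1, 8).
Labs Inc. gets 6 moving first and 1 moving second, so Labs Inc. prefers to move first.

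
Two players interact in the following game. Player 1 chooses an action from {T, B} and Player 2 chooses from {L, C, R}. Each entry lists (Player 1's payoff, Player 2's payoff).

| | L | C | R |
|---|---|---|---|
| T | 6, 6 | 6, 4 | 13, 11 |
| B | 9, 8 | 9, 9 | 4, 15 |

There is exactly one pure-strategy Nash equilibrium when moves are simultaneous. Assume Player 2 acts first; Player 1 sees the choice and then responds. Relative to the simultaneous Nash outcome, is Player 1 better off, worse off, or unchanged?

Player 1 best-responds to each possible Player 2 move:
- L: Player 1 compares 6, 9 and picks B; Player 2 would get 8.
- C: Player 1 compares 6, 9 and picks B; Player 2 would get 9.
- R: Player 1 compares 13, 4 and picks T; Player 2 would get 11.
Player 2's induced payoffs are 8, 9, 11, so Player 2 commits to R. Subgame-perfect outcome: (T, R) with payoffs (13, 11).
For the simultaneous game, intersect best replies.
Player 1's best replies: L→B; C→B; R→T.
Player 2's best replies: T→R; B→R.
The unique mutual best reply is (T, R), giving (13, 11).
Player 1 earns 13 sequentially versus 13 at the Nash outcome: unchanged.

unchanged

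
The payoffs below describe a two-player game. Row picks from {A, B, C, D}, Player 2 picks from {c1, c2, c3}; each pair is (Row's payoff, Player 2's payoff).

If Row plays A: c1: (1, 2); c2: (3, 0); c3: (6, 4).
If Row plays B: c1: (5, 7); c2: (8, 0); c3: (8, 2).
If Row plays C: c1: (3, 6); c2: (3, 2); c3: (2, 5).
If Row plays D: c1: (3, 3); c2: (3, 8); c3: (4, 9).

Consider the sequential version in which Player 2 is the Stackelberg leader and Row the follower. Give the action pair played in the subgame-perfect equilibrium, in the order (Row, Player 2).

Work backward from Row's decision.
- c1: BR = B, leader payoff 7.
- c2: BR = B, leader payoff 0.
- c3: BR = B, leader payoff 2.
Maximizing over 7, 0, 2, Player 2 chooses c1. Subgame-perfect outcome: (B, c1) with payoffs (5, 7).

(B, c1)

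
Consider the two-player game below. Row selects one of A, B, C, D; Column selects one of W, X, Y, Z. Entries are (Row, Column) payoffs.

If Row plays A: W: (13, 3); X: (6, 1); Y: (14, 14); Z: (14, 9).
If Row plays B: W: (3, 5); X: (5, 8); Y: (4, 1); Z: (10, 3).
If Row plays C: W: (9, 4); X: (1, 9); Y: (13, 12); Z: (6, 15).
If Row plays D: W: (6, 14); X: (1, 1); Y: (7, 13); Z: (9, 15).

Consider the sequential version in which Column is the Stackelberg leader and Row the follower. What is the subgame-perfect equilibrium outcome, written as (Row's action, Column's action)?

Row best-responds to each possible Column move:
- W: BR = A, leader payoff 3.
- X: BR = A, leader payoff 1.
- Y: BR = A, leader payoff 14.
- Z: BR = A, leader payoff 9.
Maximizing over 3, 1, 14, 9, Column chooses Y. Subgame-perfect outcome: (A, Y) with payoffs (14, 14).

(A, Y)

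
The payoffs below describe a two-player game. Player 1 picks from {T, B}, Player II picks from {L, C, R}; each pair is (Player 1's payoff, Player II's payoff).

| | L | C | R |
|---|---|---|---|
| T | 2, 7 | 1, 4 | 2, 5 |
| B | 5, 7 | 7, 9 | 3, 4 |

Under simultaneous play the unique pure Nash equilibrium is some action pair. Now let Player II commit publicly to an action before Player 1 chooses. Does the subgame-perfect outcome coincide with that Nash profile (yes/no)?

yes

Solve by backward induction (Player II leads).
- L: Player 1 compares 2, 5 and picks B; Player II would get 7.
- C: Player 1 compares 1, 7 and picks B; Player II would get 9.
- R: Player 1 compares 2, 3 and picks B; Player II would get 4.
Among 7, 9, 4, the best is 9 at C. Subgame-perfect outcome: (B, C) with payoffs (7, 9).
Now find the simultaneous Nash equilibrium.
Player 1's best replies: L→B; C→B; R→B.
Player II's best replies: T→L; B→C.
The unique mutual best reply is (B, C), giving (7, 9).
Sequential outcome (B, C) coincides with the Nash profile (B, C).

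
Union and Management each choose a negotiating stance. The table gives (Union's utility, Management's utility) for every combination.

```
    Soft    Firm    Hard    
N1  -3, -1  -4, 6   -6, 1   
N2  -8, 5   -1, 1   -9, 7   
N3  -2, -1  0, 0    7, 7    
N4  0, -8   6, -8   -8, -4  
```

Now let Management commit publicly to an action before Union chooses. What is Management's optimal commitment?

Work backward from Union's decision.
- Soft → Union plays N4 (best of -3, -8, -2, 0); Management gets -8.
- Firm → Union plays N4 (best of -4, -1, 0, 6); Management gets -8.
- Hard → Union plays N3 (best of -6, -9, 7, -8); Management gets 7.
Management's induced payoffs are -8, -8, 7, so Management commits to Hard. Subgame-perfect outcome: (N3, Hard) with payoffs (7, 7).

Hard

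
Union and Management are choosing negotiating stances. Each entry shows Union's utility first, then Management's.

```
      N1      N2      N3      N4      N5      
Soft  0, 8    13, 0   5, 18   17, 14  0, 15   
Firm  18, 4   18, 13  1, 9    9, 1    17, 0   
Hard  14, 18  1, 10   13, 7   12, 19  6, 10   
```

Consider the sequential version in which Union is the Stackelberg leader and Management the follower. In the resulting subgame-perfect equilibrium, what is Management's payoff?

13

Work backward from Management's decision.
- Soft → Management plays N3 (best of 8, 0, 18, 14, 15); Union gets 5.
- Firm → Management plays N2 (best of 4, 13, 9, 1, 0); Union gets 18.
- Hard → Management plays N4 (best of 18, 10, 7, 19, 10); Union gets 12.
Maximizing over 5, 18, 12, Union chooses Firm. Subgame-perfect outcome: (Firm, N2) with payoffs (18, 13).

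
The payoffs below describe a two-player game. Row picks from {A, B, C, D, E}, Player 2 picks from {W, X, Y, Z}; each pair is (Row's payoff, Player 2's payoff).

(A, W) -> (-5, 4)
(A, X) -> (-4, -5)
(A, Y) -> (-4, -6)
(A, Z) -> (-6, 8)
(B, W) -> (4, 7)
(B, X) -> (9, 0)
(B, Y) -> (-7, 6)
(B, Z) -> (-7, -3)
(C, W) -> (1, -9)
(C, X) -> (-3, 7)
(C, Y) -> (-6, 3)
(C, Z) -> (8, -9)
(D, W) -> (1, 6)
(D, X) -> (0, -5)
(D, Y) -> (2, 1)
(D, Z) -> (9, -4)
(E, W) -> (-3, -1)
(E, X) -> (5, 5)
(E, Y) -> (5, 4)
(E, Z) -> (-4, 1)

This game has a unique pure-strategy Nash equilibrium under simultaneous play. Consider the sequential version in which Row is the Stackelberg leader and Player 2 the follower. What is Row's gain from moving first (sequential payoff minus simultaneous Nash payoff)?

Solve by backward induction (Row leads).
- A → Player 2 plays Z (best of 4, -5, -6, 8); Row gets -6.
- B → Player 2 plays W (best of 7, 0, 6, -3); Row gets 4.
- C → Player 2 plays X (best of -9, 7, 3, -9); Row gets -3.
- D → Player 2 plays W (best of 6, -5, 1, -4); Row gets 1.
- E → Player 2 plays X (best of -1, 5, 4, 1); Row gets 5.
Maximizing over -6, 4, -3, 1, 5, Row chooses E. Subgame-perfect outcome: (E, X) with payoffs (5, 5).
For the simultaneous game, intersect best replies.
Row's best replies: W→B; X→B; Y→E; Z→D.
Player 2's best replies: A→Z; B→W; C→X; D→W; E→X.
Only (B, W) has each player best-responding; Nash payoffs (4, 7).
Row's commitment gain: 5 − 4 = 1.

1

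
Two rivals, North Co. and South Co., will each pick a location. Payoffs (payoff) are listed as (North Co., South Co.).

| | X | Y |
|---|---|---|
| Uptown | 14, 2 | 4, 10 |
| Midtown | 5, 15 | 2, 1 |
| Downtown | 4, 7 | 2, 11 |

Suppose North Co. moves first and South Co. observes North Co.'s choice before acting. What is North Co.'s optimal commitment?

Midtown

Solve by backward induction (North Co. leads).
- Uptown: BR = Y, leader payoff 4.
- Midtown: BR = X, leader payoff 5.
- Downtown: BR = Y, leader payoff 2.
Among 4, 5, 2, the best is 5 at Midtown. Subgame-perfect outcome: (Midtown, X) with payoffs (5, 15).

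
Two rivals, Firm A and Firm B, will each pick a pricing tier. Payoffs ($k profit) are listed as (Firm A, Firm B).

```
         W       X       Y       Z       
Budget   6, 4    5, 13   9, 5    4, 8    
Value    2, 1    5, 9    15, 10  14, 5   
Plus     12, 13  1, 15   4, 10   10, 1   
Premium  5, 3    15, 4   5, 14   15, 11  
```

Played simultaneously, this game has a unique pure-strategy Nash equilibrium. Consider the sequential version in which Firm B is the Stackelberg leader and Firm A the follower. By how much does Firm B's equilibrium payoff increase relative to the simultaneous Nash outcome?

3

Solve by backward induction (Firm B leads).
- W → Firm A plays Plus (best of 6, 2, 12, 5); Firm B gets 13.
- X → Firm A plays Premium (best of 5, 5, 1, 15); Firm B gets 4.
- Y → Firm A plays Value (best of 9, 15, 4, 5); Firm B gets 10.
- Z → Firm A plays Premium (best of 4, 14, 10, 15); Firm B gets 11.
Among 13, 4, 10, 11, the best is 13 at W. Subgame-perfect outcome: (Plus, W) with payoffs (12, 13).
Now find the simultaneous Nash equilibrium.
Firm A's best replies: W→Plus; X→Premium; Y→Value; Z→Premium.
Firm B's best replies: Budget→X; Value→Y; Plus→X; Premium→Y.
The unique mutual best reply is (Value, Y), giving (15, 10).
Firm B's commitment gain: 13 − 10 = 3.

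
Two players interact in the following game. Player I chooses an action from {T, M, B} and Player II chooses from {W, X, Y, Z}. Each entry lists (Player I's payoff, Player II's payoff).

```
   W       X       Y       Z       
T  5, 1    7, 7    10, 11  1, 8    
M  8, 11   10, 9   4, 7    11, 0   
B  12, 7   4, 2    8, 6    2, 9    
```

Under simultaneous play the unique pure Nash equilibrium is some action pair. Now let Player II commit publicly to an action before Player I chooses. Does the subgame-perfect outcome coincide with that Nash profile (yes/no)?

Player I best-responds to each possible Player II move:
- W: Player I compares 5, 8, 12 and picks B; Player II would get 7.
- X: Player I compares 7, 10, 4 and picks M; Player II would get 9.
- Y: Player I compares 10, 4, 8 and picks T; Player II would get 11.
- Z: Player I compares 1, 11, 2 and picks M; Player II would get 0.
Maximizing over 7, 9, 11, 0, Player II chooses Y. Subgame-perfect outcome: (T, Y) with payoffs (10, 11).
For the simultaneous game, intersect best replies.
Player I's best replies: W→B; X→M; Y→T; Z→M.
Player II's best replies: T→Y; M→W; B→Z.
The unique mutual best reply is (T, Y), giving (10, 11).
Sequential outcome (T, Y) coincides with the Nash profile (T, Y).

yes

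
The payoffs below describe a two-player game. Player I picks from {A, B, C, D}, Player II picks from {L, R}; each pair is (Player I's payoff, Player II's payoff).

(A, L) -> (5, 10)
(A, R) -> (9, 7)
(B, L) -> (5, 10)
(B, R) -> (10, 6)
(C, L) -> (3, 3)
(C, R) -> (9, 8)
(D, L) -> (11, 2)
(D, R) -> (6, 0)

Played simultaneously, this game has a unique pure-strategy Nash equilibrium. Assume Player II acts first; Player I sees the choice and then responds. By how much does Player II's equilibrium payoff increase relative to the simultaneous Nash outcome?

Work backward from Player I's decision.
- L: Player I compares 5, 5, 3, 11 and picks D; Player II would get 2.
- R: Player I compares 9, 10, 9, 6 and picks B; Player II would get 6.
Among 2, 6, the best is 6 at R. Subgame-perfect outcome: (B, R) with payoffs (10, 6).
Under simultaneous play:
Player I's best replies: L→D; R→B.
Player II's best replies: A→L; B→L; C→R; D→L.
The unique mutual best reply is (D, L), giving (11, 2).
Player II's commitment gain: 6 − 2 = 4.

4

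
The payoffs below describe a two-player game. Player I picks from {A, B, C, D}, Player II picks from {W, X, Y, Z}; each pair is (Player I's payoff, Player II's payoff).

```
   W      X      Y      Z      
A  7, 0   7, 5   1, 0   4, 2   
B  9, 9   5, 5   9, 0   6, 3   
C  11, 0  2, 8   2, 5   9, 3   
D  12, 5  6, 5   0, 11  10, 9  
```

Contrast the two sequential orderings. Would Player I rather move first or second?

second

If Player I leads: Player II's best replies are A→X, B→W, C→X, D→Y; Player I's induced payoffs 7, 9, 2, 0; outcome (B, W), payoffs (9, 9).
If Player II leads: Player I's best replies are W→D, X→A, Y→B, Z→D; Player II's induced payoffs 5, 5, 0, 9; outcome (D, Z), payoffs (10, 9).
Player I gets 9 moving first and 10 moving second, so Player I prefers to move second.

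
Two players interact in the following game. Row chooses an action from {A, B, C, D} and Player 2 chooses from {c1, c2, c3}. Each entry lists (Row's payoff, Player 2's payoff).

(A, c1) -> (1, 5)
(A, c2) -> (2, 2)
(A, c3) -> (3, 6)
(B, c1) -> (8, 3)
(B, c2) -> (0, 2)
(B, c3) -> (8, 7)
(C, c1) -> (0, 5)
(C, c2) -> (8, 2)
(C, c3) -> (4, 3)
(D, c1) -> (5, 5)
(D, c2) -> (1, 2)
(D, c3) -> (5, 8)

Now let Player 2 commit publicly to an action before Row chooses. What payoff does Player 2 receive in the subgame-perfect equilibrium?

Backward induction with Player 2 moving first.
- c1: Row compares 1, 8, 0, 5 and picks B; Player 2 would get 3.
- c2: Row compares 2, 0, 8, 1 and picks C; Player 2 would get 2.
- c3: Row compares 3, 8, 4, 5 and picks B; Player 2 would get 7.
Among 3, 2, 7, the best is 7 at c3. Subgame-perfect outcome: (B, c3) with payoffs (8, 7).

7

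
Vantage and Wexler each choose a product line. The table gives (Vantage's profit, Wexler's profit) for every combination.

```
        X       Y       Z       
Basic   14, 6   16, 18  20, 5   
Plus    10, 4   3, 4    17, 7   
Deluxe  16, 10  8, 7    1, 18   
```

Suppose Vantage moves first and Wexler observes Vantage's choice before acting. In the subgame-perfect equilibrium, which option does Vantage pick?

Wexler best-responds to each possible Vantage move:
- Basic → Wexler plays Y (best of 6, 18, 5); Vantage gets 16.
- Plus → Wexler plays Z (best of 4, 4, 7); Vantage gets 17.
- Deluxe → Wexler plays Z (best of 10, 7, 18); Vantage gets 1.
Among 16, 17, 1, the best is 17 at Plus. Subgame-perfect outcome: (Plus, Z) with payoffs (17, 7).

Plus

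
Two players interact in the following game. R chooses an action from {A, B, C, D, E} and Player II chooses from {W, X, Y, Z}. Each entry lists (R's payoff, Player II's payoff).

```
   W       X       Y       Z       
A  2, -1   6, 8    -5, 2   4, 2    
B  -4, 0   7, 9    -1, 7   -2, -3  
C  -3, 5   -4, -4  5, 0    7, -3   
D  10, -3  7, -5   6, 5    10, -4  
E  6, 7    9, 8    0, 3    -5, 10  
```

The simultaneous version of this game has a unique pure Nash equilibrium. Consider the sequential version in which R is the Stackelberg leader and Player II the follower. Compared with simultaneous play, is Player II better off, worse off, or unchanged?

Work backward from Player II's decision.
- A → Player II plays X (best of -1, 8, 2, 2); R gets 6.
- B → Player II plays X (best of 0, 9, 7, -3); R gets 7.
- C → Player II plays W (best of 5, -4, 0, -3); R gets -3.
- D → Player II plays Y (best of -3, -5, 5, -4); R gets 6.
- E → Player II plays Z (best of 7, 8, 3, 10); R gets -5.
Among 6, 7, -3, 6, -5, the best is 7 at B. Subgame-perfect outcome: (B, X) with payoffs (7, 9).
For the simultaneous game, intersect best replies.
R's best replies: W→D; X→E; Y→D; Z→D.
Player II's best replies: A→X; B→X; C→W; D→Y; E→Z.
The unique mutual best reply is (D, Y), giving (6, 5).
Player II earns 9 sequentially versus 5 at the Nash outcome: better off.

better off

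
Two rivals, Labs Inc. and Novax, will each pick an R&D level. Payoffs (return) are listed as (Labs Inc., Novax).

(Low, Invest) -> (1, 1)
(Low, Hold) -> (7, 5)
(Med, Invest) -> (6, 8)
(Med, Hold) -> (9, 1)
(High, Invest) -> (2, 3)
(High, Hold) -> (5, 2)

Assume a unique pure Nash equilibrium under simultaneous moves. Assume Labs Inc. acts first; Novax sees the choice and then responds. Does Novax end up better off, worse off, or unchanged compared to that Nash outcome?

Backward induction with Labs Inc. moving first.
- Low → Novax plays Hold (best of 1, 5); Labs Inc. gets 7.
- Med → Novax plays Invest (best of 8, 1); Labs Inc. gets 6.
- High → Novax plays Invest (best of 3, 2); Labs Inc. gets 2.
Among 7, 6, 2, the best is 7 at Low. Subgame-perfect outcome: (Low, Hold) with payoffs (7, 5).
Now find the simultaneous Nash equilibrium.
Labs Inc.'s best replies: Invest→Med; Hold→Med.
Novax's best replies: Low→Hold; Med→Invest; High→Invest.
The unique mutual best reply is (Med, Invest), giving (6, 8).
Novax earns 5 sequentially versus 8 at the Nash outcome: worse off.

worse off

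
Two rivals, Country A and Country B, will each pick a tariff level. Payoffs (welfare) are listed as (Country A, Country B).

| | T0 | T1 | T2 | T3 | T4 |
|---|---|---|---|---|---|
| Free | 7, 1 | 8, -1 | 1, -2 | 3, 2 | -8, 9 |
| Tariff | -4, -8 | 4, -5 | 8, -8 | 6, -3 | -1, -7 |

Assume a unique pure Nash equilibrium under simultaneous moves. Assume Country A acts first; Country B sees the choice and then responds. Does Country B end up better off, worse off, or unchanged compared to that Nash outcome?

Country B best-responds to each possible Country A move:
- Free: BR = T4, leader payoff -8.
- Tariff: BR = T3, leader payoff 6.
Country A's induced payoffs are -8, 6, so Country A commits to Tariff. Subgame-perfect outcome: (Tariff, T3) with payoffs (6, -3).
Under simultaneous play:
Country A's best replies: T0→Free; T1→Free; T2→Tariff; T3→Tariff; T4→Tariff.
Country B's best replies: Free→T4; Tariff→T3.
Only (Tariff, T3) has each player best-responding; Nash payoffs (6, -3).
Country B earns -3 sequentially versus -3 at the Nash outcome: unchanged.

unchanged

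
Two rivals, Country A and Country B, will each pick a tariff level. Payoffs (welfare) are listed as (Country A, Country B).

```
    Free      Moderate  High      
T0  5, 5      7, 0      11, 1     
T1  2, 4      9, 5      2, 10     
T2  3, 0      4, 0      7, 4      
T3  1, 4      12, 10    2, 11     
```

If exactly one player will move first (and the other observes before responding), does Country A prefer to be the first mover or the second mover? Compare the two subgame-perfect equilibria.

If Country A leads: Country B's best replies are T0→Free, T1→High, T2→High, T3→High; Country A's induced payoffs 5, 2, 7, 2; outcome (T2, High), payoffs (7, 4).
If Country B leads: Country A's best replies are Free→T0, Moderate→T3, High→T0; Country B's induced payoffs 5, 10, 1; outcome (T3, Moderate), payoffs (12, 10).
Country A gets 7 moving first and 12 moving second, so Country A prefers to move second.

second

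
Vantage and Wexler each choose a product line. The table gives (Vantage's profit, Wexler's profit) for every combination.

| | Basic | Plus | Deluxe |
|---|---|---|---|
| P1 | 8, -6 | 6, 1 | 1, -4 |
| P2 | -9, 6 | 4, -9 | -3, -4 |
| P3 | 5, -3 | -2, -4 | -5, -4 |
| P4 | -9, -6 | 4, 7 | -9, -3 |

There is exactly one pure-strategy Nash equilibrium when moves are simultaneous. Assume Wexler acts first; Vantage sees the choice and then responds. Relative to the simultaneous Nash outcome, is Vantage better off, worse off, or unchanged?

unchanged

Backward induction with Wexler moving first.
- Basic: BR = P1, leader payoff -6.
- Plus: BR = P1, leader payoff 1.
- Deluxe: BR = P1, leader payoff -4.
Wexler's induced payoffs are -6, 1, -4, so Wexler commits to Plus. Subgame-perfect outcome: (P1, Plus) with payoffs (6, 1).
For the simultaneous game, intersect best replies.
Vantage's best replies: Basic→P1; Plus→P1; Deluxe→P1.
Wexler's best replies: P1→Plus; P2→Basic; P3→Basic; P4→Plus.
Only (P1, Plus) has each player best-responding; Nash payoffs (6, 1).
Vantage earns 6 sequentially versus 6 at the Nash outcome: unchanged.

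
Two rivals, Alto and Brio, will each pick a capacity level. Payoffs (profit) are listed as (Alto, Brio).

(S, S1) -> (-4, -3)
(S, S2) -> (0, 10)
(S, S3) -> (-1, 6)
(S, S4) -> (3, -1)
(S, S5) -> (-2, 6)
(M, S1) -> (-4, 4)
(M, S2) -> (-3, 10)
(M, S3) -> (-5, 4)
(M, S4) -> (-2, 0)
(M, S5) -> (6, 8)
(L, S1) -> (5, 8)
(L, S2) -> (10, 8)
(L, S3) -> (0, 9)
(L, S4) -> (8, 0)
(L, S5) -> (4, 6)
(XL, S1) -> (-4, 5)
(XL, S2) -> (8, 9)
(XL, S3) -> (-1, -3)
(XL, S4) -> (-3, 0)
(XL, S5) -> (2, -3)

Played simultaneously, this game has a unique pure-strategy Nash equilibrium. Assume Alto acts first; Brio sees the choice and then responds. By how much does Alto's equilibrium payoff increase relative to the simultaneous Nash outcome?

Brio best-responds to each possible Alto move:
- S → Brio plays S2 (best of -3, 10, 6, -1, 6); Alto gets 0.
- M → Brio plays S2 (best of 4, 10, 4, 0, 8); Alto gets -3.
- L → Brio plays S3 (best of 8, 8, 9, 0, 6); Alto gets 0.
- XL → Brio plays S2 (best of 5, 9, -3, 0, -3); Alto gets 8.
Maximizing over 0, -3, 0, 8, Alto chooses XL. Subgame-perfect outcome: (XL, S2) with payoffs (8, 9).
Under simultaneous play:
Alto's best replies: S1→L; S2→L; S3→L; S4→L; S5→M.
Brio's best replies: S→S2; M→S2; L→S3; XL→S2.
Only (L, S3) has each player best-responding; Nash payoffs (0, 9).
Alto's commitment gain: 8 − 0 = 8.

8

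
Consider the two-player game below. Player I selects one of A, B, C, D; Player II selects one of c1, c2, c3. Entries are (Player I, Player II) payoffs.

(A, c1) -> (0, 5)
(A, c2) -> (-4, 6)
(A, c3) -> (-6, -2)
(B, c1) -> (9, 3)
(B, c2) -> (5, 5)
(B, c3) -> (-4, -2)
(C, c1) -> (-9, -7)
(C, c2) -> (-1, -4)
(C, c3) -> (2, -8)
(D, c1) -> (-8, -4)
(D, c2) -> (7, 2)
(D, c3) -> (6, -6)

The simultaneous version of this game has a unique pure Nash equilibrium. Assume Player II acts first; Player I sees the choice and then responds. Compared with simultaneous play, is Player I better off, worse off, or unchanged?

better off

Backward induction with Player II moving first.
- c1: Player I compares 0, 9, -9, -8 and picks B; Player II would get 3.
- c2: Player I compares -4, 5, -1, 7 and picks D; Player II would get 2.
- c3: Player I compares -6, -4, 2, 6 and picks D; Player II would get -6.
Player II's induced payoffs are 3, 2, -6, so Player II commits to c1. Subgame-perfect outcome: (B, c1) with payoffs (9, 3).
For the simultaneous game, intersect best replies.
Player I's best replies: c1→B; c2→D; c3→D.
Player II's best replies: A→c2; B→c2; C→c2; D→c2.
The unique mutual best reply is (D, c2), giving (7, 2).
Player I earns 9 sequentially versus 7 at the Nash outcome: better off.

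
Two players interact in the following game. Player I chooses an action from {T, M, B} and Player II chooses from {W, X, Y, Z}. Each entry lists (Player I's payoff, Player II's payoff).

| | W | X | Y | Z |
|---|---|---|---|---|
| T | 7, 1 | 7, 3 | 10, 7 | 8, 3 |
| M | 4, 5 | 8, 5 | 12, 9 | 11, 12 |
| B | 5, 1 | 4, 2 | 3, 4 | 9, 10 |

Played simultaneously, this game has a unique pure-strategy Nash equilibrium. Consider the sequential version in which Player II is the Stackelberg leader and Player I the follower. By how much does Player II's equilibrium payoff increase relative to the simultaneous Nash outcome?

Backward induction with Player II moving first.
- W → Player I plays T (best of 7, 4, 5); Player II gets 1.
- X → Player I plays M (best of 7, 8, 4); Player II gets 5.
- Y → Player I plays M (best of 10, 12, 3); Player II gets 9.
- Z → Player I plays M (best of 8, 11, 9); Player II gets 12.
Player II's induced payoffs are 1, 5, 9, 12, so Player II commits to Z. Subgame-perfect outcome: (M, Z) with payoffs (11, 12).
Now find the simultaneous Nash equilibrium.
Player I's best replies: W→T; X→M; Y→M; Z→M.
Player II's best replies: T→Y; M→Z; B→Z.
The unique mutual best reply is (M, Z), giving (11, 12).
Player II's commitment gain: 12 − 12 = 0.

0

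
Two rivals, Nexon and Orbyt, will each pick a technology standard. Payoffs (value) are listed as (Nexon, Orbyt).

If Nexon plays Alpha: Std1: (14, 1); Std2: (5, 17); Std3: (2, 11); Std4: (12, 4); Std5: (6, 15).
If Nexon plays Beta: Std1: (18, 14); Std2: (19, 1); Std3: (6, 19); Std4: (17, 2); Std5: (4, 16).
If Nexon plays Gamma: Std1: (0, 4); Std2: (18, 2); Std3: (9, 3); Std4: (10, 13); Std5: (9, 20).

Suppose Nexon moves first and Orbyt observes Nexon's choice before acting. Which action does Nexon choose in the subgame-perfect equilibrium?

Backward induction with Nexon moving first.
- Alpha: BR = Std2, leader payoff 5.
- Beta: BR = Std3, leader payoff 6.
- Gamma: BR = Std5, leader payoff 9.
Nexon's induced payoffs are 5, 6, 9, so Nexon commits to Gamma. Subgame-perfect outcome: (Gamma, Std5) with payoffs (9, 20).

Gamma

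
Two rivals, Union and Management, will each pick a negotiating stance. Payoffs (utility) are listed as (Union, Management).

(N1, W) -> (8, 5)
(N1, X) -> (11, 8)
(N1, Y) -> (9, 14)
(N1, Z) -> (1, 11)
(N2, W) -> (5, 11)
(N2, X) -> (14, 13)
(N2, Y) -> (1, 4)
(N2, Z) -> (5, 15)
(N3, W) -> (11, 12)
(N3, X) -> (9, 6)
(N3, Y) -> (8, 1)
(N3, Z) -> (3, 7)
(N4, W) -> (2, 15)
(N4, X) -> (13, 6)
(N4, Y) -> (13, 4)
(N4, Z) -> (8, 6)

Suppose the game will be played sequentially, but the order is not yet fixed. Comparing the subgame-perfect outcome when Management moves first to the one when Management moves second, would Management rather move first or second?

first

If Union leads: Management's best replies are N1→Y, N2→Z, N3→W, N4→W; Union's induced payoffs 9, 5, 11, 2; outcome (N3, W), payoffs (11, 12).
If Management leads: Union's best replies are W→N3, X→N2, Y→N4, Z→N4; Management's induced payoffs 12, 13, 4, 6; outcome (N2, X), payoffs (14, 13).
Management gets 13 moving first and 12 moving second, so Management prefers to move first.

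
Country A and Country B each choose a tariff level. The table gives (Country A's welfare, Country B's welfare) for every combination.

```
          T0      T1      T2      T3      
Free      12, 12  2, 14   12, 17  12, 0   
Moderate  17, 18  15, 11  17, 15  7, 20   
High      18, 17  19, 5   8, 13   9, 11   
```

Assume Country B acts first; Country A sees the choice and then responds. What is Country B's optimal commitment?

T0

Country A best-responds to each possible Country B move:
- T0 → Country A plays High (best of 12, 17, 18); Country B gets 17.
- T1 → Country A plays High (best of 2, 15, 19); Country B gets 5.
- T2 → Country A plays Moderate (best of 12, 17, 8); Country B gets 15.
- T3 → Country A plays Free (best of 12, 7, 9); Country B gets 0.
Among 17, 5, 15, 0, the best is 17 at T0. Subgame-perfect outcome: (High, T0) with payoffs (18, 17).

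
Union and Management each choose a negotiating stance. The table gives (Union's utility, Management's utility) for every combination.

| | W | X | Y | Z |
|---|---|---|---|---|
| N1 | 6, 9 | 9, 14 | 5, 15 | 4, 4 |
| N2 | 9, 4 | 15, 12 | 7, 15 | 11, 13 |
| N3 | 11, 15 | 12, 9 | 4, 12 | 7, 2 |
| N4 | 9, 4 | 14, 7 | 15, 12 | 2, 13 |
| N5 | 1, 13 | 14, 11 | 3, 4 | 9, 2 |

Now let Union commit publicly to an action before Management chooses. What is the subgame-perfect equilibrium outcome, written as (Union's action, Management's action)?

(N3, W)

Solve by backward induction (Union leads).
- N1: BR = Y, leader payoff 5.
- N2: BR = Y, leader payoff 7.
- N3: BR = W, leader payoff 11.
- N4: BR = Z, leader payoff 2.
- N5: BR = W, leader payoff 1.
Maximizing over 5, 7, 11, 2, 1, Union chooses N3. Subgame-perfect outcome: (N3, W) with payoffs (11, 15).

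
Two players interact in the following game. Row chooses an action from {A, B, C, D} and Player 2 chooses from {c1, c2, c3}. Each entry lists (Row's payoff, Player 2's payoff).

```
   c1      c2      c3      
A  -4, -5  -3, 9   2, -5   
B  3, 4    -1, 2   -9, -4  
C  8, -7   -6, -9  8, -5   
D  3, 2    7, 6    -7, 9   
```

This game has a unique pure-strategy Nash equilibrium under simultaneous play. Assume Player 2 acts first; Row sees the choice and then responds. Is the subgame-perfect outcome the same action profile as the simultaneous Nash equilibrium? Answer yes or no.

no

Backward induction with Player 2 moving first.
- c1: BR = C, leader payoff -7.
- c2: BR = D, leader payoff 6.
- c3: BR = C, leader payoff -5.
Among -7, 6, -5, the best is 6 at c2. Subgame-perfect outcome: (D, c2) with payoffs (7, 6).
Under simultaneous play:
Row's best replies: c1→C; c2→D; c3→C.
Player 2's best replies: A→c2; B→c1; C→c3; D→c3.
Only (C, c3) has each player best-responding; Nash payoffs (8, -5).
Sequential outcome (D, c2) differs from the Nash profile (C, c3).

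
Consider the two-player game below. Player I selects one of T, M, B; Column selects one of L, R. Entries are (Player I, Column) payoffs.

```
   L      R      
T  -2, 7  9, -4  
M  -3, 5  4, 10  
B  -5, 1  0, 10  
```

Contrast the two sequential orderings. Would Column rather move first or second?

second

If Player I leads: Column's best replies are T→L, M→R, B→R; Player I's induced payoffs -2, 4, 0; outcome (M, R), payoffs (4, 10).
If Column leads: Player I's best replies are L→T, R→T; Column's induced payoffs 7, -4; outcome (T, L), payoffs (-2, 7).
Column gets 7 moving first and 10 moving second, so Column prefers to move second.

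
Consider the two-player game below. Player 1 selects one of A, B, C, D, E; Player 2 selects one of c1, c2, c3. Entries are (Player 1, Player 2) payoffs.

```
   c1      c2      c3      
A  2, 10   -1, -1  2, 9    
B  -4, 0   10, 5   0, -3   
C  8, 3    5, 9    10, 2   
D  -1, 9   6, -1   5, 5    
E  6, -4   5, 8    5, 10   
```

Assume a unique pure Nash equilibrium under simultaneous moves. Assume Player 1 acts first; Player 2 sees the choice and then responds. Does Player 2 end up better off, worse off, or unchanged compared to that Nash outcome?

unchanged

Backward induction with Player 1 moving first.
- A → Player 2 plays c1 (best of 10, -1, 9); Player 1 gets 2.
- B → Player 2 plays c2 (best of 0, 5, -3); Player 1 gets 10.
- C → Player 2 plays c2 (best of 3, 9, 2); Player 1 gets 5.
- D → Player 2 plays c1 (best of 9, -1, 5); Player 1 gets -1.
- E → Player 2 plays c3 (best of -4, 8, 10); Player 1 gets 5.
Maximizing over 2, 10, 5, -1, 5, Player 1 chooses B. Subgame-perfect outcome: (B, c2) with payoffs (10, 5).
Under simultaneous play:
Player 1's best replies: c1→C; c2→B; c3→C.
Player 2's best replies: A→c1; B→c2; C→c2; D→c1; E→c3.
The unique mutual best reply is (B, c2), giving (10, 5).
Player 2 earns 5 sequentially versus 5 at the Nash outcome: unchanged.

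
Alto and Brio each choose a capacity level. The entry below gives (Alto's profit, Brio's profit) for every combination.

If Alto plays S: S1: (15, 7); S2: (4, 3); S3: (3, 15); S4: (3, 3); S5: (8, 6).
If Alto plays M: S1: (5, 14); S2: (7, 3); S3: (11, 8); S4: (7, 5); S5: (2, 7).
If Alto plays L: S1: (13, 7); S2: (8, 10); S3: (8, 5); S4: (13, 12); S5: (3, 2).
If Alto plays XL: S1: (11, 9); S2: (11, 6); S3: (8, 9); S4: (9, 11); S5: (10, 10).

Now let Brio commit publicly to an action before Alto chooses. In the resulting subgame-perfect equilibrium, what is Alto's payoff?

13

Solve by backward induction (Brio leads).
- S1: Alto compares 15, 5, 13, 11 and picks S; Brio would get 7.
- S2: Alto compares 4, 7, 8, 11 and picks XL; Brio would get 6.
- S3: Alto compares 3, 11, 8, 8 and picks M; Brio would get 8.
- S4: Alto compares 3, 7, 13, 9 and picks L; Brio would get 12.
- S5: Alto compares 8, 2, 3, 10 and picks XL; Brio would get 10.
Maximizing over 7, 6, 8, 12, 10, Brio chooses S4. Subgame-perfect outcome: (L, S4) with payoffs (13, 12).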